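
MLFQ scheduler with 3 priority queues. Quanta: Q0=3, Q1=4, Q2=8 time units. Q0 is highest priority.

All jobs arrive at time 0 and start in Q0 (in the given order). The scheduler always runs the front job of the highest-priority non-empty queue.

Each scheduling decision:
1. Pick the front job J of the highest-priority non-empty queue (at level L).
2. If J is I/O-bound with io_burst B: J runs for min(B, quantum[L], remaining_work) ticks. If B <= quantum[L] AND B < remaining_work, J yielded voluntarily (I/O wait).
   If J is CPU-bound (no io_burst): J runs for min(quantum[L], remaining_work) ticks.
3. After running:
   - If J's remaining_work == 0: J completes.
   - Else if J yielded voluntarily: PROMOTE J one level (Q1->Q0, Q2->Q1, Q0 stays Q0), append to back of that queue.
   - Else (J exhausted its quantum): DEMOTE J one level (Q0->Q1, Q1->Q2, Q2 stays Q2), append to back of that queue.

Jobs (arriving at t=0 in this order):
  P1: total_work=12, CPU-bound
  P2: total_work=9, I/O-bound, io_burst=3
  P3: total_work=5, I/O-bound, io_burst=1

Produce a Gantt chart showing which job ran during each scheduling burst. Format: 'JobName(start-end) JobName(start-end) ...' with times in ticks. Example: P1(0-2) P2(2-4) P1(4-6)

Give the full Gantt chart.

t=0-3: P1@Q0 runs 3, rem=9, quantum used, demote→Q1. Q0=[P2,P3] Q1=[P1] Q2=[]
t=3-6: P2@Q0 runs 3, rem=6, I/O yield, promote→Q0. Q0=[P3,P2] Q1=[P1] Q2=[]
t=6-7: P3@Q0 runs 1, rem=4, I/O yield, promote→Q0. Q0=[P2,P3] Q1=[P1] Q2=[]
t=7-10: P2@Q0 runs 3, rem=3, I/O yield, promote→Q0. Q0=[P3,P2] Q1=[P1] Q2=[]
t=10-11: P3@Q0 runs 1, rem=3, I/O yield, promote→Q0. Q0=[P2,P3] Q1=[P1] Q2=[]
t=11-14: P2@Q0 runs 3, rem=0, completes. Q0=[P3] Q1=[P1] Q2=[]
t=14-15: P3@Q0 runs 1, rem=2, I/O yield, promote→Q0. Q0=[P3] Q1=[P1] Q2=[]
t=15-16: P3@Q0 runs 1, rem=1, I/O yield, promote→Q0. Q0=[P3] Q1=[P1] Q2=[]
t=16-17: P3@Q0 runs 1, rem=0, completes. Q0=[] Q1=[P1] Q2=[]
t=17-21: P1@Q1 runs 4, rem=5, quantum used, demote→Q2. Q0=[] Q1=[] Q2=[P1]
t=21-26: P1@Q2 runs 5, rem=0, completes. Q0=[] Q1=[] Q2=[]

Answer: P1(0-3) P2(3-6) P3(6-7) P2(7-10) P3(10-11) P2(11-14) P3(14-15) P3(15-16) P3(16-17) P1(17-21) P1(21-26)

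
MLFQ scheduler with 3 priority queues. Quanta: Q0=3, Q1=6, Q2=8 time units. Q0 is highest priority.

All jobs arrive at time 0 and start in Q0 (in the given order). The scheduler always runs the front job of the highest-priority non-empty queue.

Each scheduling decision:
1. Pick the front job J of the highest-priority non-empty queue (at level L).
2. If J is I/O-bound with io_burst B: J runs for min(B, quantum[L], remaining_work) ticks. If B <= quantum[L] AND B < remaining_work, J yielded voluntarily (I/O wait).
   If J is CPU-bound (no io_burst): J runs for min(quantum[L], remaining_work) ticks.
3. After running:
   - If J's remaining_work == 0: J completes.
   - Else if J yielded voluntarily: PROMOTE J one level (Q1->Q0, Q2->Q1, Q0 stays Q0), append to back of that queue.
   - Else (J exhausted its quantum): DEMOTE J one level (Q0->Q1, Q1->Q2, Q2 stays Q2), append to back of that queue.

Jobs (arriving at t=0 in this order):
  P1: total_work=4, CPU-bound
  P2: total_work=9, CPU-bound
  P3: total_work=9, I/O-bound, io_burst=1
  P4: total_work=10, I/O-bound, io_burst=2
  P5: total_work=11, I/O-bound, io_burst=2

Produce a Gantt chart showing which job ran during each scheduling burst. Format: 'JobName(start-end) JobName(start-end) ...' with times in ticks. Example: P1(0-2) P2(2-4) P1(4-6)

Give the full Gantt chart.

t=0-3: P1@Q0 runs 3, rem=1, quantum used, demote→Q1. Q0=[P2,P3,P4,P5] Q1=[P1] Q2=[]
t=3-6: P2@Q0 runs 3, rem=6, quantum used, demote→Q1. Q0=[P3,P4,P5] Q1=[P1,P2] Q2=[]
t=6-7: P3@Q0 runs 1, rem=8, I/O yield, promote→Q0. Q0=[P4,P5,P3] Q1=[P1,P2] Q2=[]
t=7-9: P4@Q0 runs 2, rem=8, I/O yield, promote→Q0. Q0=[P5,P3,P4] Q1=[P1,P2] Q2=[]
t=9-11: P5@Q0 runs 2, rem=9, I/O yield, promote→Q0. Q0=[P3,P4,P5] Q1=[P1,P2] Q2=[]
t=11-12: P3@Q0 runs 1, rem=7, I/O yield, promote→Q0. Q0=[P4,P5,P3] Q1=[P1,P2] Q2=[]
t=12-14: P4@Q0 runs 2, rem=6, I/O yield, promote→Q0. Q0=[P5,P3,P4] Q1=[P1,P2] Q2=[]
t=14-16: P5@Q0 runs 2, rem=7, I/O yield, promote→Q0. Q0=[P3,P4,P5] Q1=[P1,P2] Q2=[]
t=16-17: P3@Q0 runs 1, rem=6, I/O yield, promote→Q0. Q0=[P4,P5,P3] Q1=[P1,P2] Q2=[]
t=17-19: P4@Q0 runs 2, rem=4, I/O yield, promote→Q0. Q0=[P5,P3,P4] Q1=[P1,P2] Q2=[]
t=19-21: P5@Q0 runs 2, rem=5, I/O yield, promote→Q0. Q0=[P3,P4,P5] Q1=[P1,P2] Q2=[]
t=21-22: P3@Q0 runs 1, rem=5, I/O yield, promote→Q0. Q0=[P4,P5,P3] Q1=[P1,P2] Q2=[]
t=22-24: P4@Q0 runs 2, rem=2, I/O yield, promote→Q0. Q0=[P5,P3,P4] Q1=[P1,P2] Q2=[]
t=24-26: P5@Q0 runs 2, rem=3, I/O yield, promote→Q0. Q0=[P3,P4,P5] Q1=[P1,P2] Q2=[]
t=26-27: P3@Q0 runs 1, rem=4, I/O yield, promote→Q0. Q0=[P4,P5,P3] Q1=[P1,P2] Q2=[]
t=27-29: P4@Q0 runs 2, rem=0, completes. Q0=[P5,P3] Q1=[P1,P2] Q2=[]
t=29-31: P5@Q0 runs 2, rem=1, I/O yield, promote→Q0. Q0=[P3,P5] Q1=[P1,P2] Q2=[]
t=31-32: P3@Q0 runs 1, rem=3, I/O yield, promote→Q0. Q0=[P5,P3] Q1=[P1,P2] Q2=[]
t=32-33: P5@Q0 runs 1, rem=0, completes. Q0=[P3] Q1=[P1,P2] Q2=[]
t=33-34: P3@Q0 runs 1, rem=2, I/O yield, promote→Q0. Q0=[P3] Q1=[P1,P2] Q2=[]
t=34-35: P3@Q0 runs 1, rem=1, I/O yield, promote→Q0. Q0=[P3] Q1=[P1,P2] Q2=[]
t=35-36: P3@Q0 runs 1, rem=0, completes. Q0=[] Q1=[P1,P2] Q2=[]
t=36-37: P1@Q1 runs 1, rem=0, completes. Q0=[] Q1=[P2] Q2=[]
t=37-43: P2@Q1 runs 6, rem=0, completes. Q0=[] Q1=[] Q2=[]

Answer: P1(0-3) P2(3-6) P3(6-7) P4(7-9) P5(9-11) P3(11-12) P4(12-14) P5(14-16) P3(16-17) P4(17-19) P5(19-21) P3(21-22) P4(22-24) P5(24-26) P3(26-27) P4(27-29) P5(29-31) P3(31-32) P5(32-33) P3(33-34) P3(34-35) P3(35-36) P1(36-37) P2(37-43)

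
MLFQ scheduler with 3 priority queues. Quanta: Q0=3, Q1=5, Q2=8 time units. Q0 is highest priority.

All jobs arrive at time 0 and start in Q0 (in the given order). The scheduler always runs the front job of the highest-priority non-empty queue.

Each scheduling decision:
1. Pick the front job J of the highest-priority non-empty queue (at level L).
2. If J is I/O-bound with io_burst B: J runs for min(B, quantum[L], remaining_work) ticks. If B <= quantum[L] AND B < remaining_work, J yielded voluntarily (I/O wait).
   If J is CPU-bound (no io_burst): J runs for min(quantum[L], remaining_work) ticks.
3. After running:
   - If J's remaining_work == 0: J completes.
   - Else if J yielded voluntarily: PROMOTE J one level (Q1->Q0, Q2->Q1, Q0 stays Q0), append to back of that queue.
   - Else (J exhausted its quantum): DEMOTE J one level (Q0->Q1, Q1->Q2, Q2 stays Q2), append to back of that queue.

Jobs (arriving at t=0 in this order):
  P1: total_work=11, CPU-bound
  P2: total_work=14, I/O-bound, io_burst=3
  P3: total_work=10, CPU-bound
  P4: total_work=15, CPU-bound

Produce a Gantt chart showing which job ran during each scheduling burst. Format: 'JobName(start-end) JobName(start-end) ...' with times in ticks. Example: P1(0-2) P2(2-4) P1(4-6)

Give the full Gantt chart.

Answer: P1(0-3) P2(3-6) P3(6-9) P4(9-12) P2(12-15) P2(15-18) P2(18-21) P2(21-23) P1(23-28) P3(28-33) P4(33-38) P1(38-41) P3(41-43) P4(43-50)

Derivation:
t=0-3: P1@Q0 runs 3, rem=8, quantum used, demote→Q1. Q0=[P2,P3,P4] Q1=[P1] Q2=[]
t=3-6: P2@Q0 runs 3, rem=11, I/O yield, promote→Q0. Q0=[P3,P4,P2] Q1=[P1] Q2=[]
t=6-9: P3@Q0 runs 3, rem=7, quantum used, demote→Q1. Q0=[P4,P2] Q1=[P1,P3] Q2=[]
t=9-12: P4@Q0 runs 3, rem=12, quantum used, demote→Q1. Q0=[P2] Q1=[P1,P3,P4] Q2=[]
t=12-15: P2@Q0 runs 3, rem=8, I/O yield, promote→Q0. Q0=[P2] Q1=[P1,P3,P4] Q2=[]
t=15-18: P2@Q0 runs 3, rem=5, I/O yield, promote→Q0. Q0=[P2] Q1=[P1,P3,P4] Q2=[]
t=18-21: P2@Q0 runs 3, rem=2, I/O yield, promote→Q0. Q0=[P2] Q1=[P1,P3,P4] Q2=[]
t=21-23: P2@Q0 runs 2, rem=0, completes. Q0=[] Q1=[P1,P3,P4] Q2=[]
t=23-28: P1@Q1 runs 5, rem=3, quantum used, demote→Q2. Q0=[] Q1=[P3,P4] Q2=[P1]
t=28-33: P3@Q1 runs 5, rem=2, quantum used, demote→Q2. Q0=[] Q1=[P4] Q2=[P1,P3]
t=33-38: P4@Q1 runs 5, rem=7, quantum used, demote→Q2. Q0=[] Q1=[] Q2=[P1,P3,P4]
t=38-41: P1@Q2 runs 3, rem=0, completes. Q0=[] Q1=[] Q2=[P3,P4]
t=41-43: P3@Q2 runs 2, rem=0, completes. Q0=[] Q1=[] Q2=[P4]
t=43-50: P4@Q2 runs 7, rem=0, completes. Q0=[] Q1=[] Q2=[]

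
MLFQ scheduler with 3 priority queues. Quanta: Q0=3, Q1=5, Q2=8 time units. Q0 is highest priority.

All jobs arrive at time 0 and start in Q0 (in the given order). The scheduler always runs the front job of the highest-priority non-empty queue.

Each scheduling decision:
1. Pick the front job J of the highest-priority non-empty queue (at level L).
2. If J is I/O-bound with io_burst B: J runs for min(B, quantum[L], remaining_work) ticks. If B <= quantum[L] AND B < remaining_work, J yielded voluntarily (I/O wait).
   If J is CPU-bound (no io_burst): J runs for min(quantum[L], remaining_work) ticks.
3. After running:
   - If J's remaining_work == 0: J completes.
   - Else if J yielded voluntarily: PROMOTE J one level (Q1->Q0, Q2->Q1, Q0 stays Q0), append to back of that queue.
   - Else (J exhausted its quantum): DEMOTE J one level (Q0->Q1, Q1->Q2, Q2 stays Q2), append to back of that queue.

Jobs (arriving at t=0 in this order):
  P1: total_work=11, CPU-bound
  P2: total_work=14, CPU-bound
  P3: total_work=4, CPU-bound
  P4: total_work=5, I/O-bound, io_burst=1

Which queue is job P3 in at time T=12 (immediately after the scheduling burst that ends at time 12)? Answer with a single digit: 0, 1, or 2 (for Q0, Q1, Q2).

Answer: 1

Derivation:
t=0-3: P1@Q0 runs 3, rem=8, quantum used, demote→Q1. Q0=[P2,P3,P4] Q1=[P1] Q2=[]
t=3-6: P2@Q0 runs 3, rem=11, quantum used, demote→Q1. Q0=[P3,P4] Q1=[P1,P2] Q2=[]
t=6-9: P3@Q0 runs 3, rem=1, quantum used, demote→Q1. Q0=[P4] Q1=[P1,P2,P3] Q2=[]
t=9-10: P4@Q0 runs 1, rem=4, I/O yield, promote→Q0. Q0=[P4] Q1=[P1,P2,P3] Q2=[]
t=10-11: P4@Q0 runs 1, rem=3, I/O yield, promote→Q0. Q0=[P4] Q1=[P1,P2,P3] Q2=[]
t=11-12: P4@Q0 runs 1, rem=2, I/O yield, promote→Q0. Q0=[P4] Q1=[P1,P2,P3] Q2=[]
t=12-13: P4@Q0 runs 1, rem=1, I/O yield, promote→Q0. Q0=[P4] Q1=[P1,P2,P3] Q2=[]
t=13-14: P4@Q0 runs 1, rem=0, completes. Q0=[] Q1=[P1,P2,P3] Q2=[]
t=14-19: P1@Q1 runs 5, rem=3, quantum used, demote→Q2. Q0=[] Q1=[P2,P3] Q2=[P1]
t=19-24: P2@Q1 runs 5, rem=6, quantum used, demote→Q2. Q0=[] Q1=[P3] Q2=[P1,P2]
t=24-25: P3@Q1 runs 1, rem=0, completes. Q0=[] Q1=[] Q2=[P1,P2]
t=25-28: P1@Q2 runs 3, rem=0, completes. Q0=[] Q1=[] Q2=[P2]
t=28-34: P2@Q2 runs 6, rem=0, completes. Q0=[] Q1=[] Q2=[]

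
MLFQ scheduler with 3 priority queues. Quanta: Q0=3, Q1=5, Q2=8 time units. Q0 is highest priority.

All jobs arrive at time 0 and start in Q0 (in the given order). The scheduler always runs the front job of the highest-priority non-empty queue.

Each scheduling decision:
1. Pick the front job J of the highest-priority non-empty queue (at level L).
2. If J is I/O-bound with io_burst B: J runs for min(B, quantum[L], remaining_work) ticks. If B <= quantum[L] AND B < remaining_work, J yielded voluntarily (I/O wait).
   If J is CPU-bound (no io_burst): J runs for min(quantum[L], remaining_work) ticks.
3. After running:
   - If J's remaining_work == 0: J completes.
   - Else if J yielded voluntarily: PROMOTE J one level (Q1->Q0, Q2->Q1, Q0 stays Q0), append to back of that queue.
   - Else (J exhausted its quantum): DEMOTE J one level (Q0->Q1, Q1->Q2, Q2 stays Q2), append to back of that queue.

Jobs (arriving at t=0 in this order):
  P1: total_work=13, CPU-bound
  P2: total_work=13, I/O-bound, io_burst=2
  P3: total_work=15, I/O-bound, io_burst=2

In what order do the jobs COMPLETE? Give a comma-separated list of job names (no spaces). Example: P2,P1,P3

Answer: P2,P3,P1

Derivation:
t=0-3: P1@Q0 runs 3, rem=10, quantum used, demote→Q1. Q0=[P2,P3] Q1=[P1] Q2=[]
t=3-5: P2@Q0 runs 2, rem=11, I/O yield, promote→Q0. Q0=[P3,P2] Q1=[P1] Q2=[]
t=5-7: P3@Q0 runs 2, rem=13, I/O yield, promote→Q0. Q0=[P2,P3] Q1=[P1] Q2=[]
t=7-9: P2@Q0 runs 2, rem=9, I/O yield, promote→Q0. Q0=[P3,P2] Q1=[P1] Q2=[]
t=9-11: P3@Q0 runs 2, rem=11, I/O yield, promote→Q0. Q0=[P2,P3] Q1=[P1] Q2=[]
t=11-13: P2@Q0 runs 2, rem=7, I/O yield, promote→Q0. Q0=[P3,P2] Q1=[P1] Q2=[]
t=13-15: P3@Q0 runs 2, rem=9, I/O yield, promote→Q0. Q0=[P2,P3] Q1=[P1] Q2=[]
t=15-17: P2@Q0 runs 2, rem=5, I/O yield, promote→Q0. Q0=[P3,P2] Q1=[P1] Q2=[]
t=17-19: P3@Q0 runs 2, rem=7, I/O yield, promote→Q0. Q0=[P2,P3] Q1=[P1] Q2=[]
t=19-21: P2@Q0 runs 2, rem=3, I/O yield, promote→Q0. Q0=[P3,P2] Q1=[P1] Q2=[]
t=21-23: P3@Q0 runs 2, rem=5, I/O yield, promote→Q0. Q0=[P2,P3] Q1=[P1] Q2=[]
t=23-25: P2@Q0 runs 2, rem=1, I/O yield, promote→Q0. Q0=[P3,P2] Q1=[P1] Q2=[]
t=25-27: P3@Q0 runs 2, rem=3, I/O yield, promote→Q0. Q0=[P2,P3] Q1=[P1] Q2=[]
t=27-28: P2@Q0 runs 1, rem=0, completes. Q0=[P3] Q1=[P1] Q2=[]
t=28-30: P3@Q0 runs 2, rem=1, I/O yield, promote→Q0. Q0=[P3] Q1=[P1] Q2=[]
t=30-31: P3@Q0 runs 1, rem=0, completes. Q0=[] Q1=[P1] Q2=[]
t=31-36: P1@Q1 runs 5, rem=5, quantum used, demote→Q2. Q0=[] Q1=[] Q2=[P1]
t=36-41: P1@Q2 runs 5, rem=0, completes. Q0=[] Q1=[] Q2=[]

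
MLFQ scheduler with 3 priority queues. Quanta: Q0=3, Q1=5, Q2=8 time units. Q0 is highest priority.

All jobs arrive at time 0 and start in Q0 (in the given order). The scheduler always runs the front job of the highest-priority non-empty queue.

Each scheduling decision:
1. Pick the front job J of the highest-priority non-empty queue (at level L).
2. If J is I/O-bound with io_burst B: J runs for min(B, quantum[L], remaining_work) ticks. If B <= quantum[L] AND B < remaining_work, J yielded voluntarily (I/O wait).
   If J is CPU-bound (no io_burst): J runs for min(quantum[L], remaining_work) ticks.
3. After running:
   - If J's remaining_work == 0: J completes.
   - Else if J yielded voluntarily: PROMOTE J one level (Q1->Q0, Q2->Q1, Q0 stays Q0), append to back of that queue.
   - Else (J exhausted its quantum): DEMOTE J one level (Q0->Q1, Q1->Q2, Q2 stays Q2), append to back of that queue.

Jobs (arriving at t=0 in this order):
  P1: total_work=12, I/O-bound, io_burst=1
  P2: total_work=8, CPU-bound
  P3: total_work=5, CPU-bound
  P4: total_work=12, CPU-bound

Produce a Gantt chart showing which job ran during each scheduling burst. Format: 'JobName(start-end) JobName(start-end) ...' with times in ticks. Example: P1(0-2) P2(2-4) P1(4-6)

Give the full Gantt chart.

t=0-1: P1@Q0 runs 1, rem=11, I/O yield, promote→Q0. Q0=[P2,P3,P4,P1] Q1=[] Q2=[]
t=1-4: P2@Q0 runs 3, rem=5, quantum used, demote→Q1. Q0=[P3,P4,P1] Q1=[P2] Q2=[]
t=4-7: P3@Q0 runs 3, rem=2, quantum used, demote→Q1. Q0=[P4,P1] Q1=[P2,P3] Q2=[]
t=7-10: P4@Q0 runs 3, rem=9, quantum used, demote→Q1. Q0=[P1] Q1=[P2,P3,P4] Q2=[]
t=10-11: P1@Q0 runs 1, rem=10, I/O yield, promote→Q0. Q0=[P1] Q1=[P2,P3,P4] Q2=[]
t=11-12: P1@Q0 runs 1, rem=9, I/O yield, promote→Q0. Q0=[P1] Q1=[P2,P3,P4] Q2=[]
t=12-13: P1@Q0 runs 1, rem=8, I/O yield, promote→Q0. Q0=[P1] Q1=[P2,P3,P4] Q2=[]
t=13-14: P1@Q0 runs 1, rem=7, I/O yield, promote→Q0. Q0=[P1] Q1=[P2,P3,P4] Q2=[]
t=14-15: P1@Q0 runs 1, rem=6, I/O yield, promote→Q0. Q0=[P1] Q1=[P2,P3,P4] Q2=[]
t=15-16: P1@Q0 runs 1, rem=5, I/O yield, promote→Q0. Q0=[P1] Q1=[P2,P3,P4] Q2=[]
t=16-17: P1@Q0 runs 1, rem=4, I/O yield, promote→Q0. Q0=[P1] Q1=[P2,P3,P4] Q2=[]
t=17-18: P1@Q0 runs 1, rem=3, I/O yield, promote→Q0. Q0=[P1] Q1=[P2,P3,P4] Q2=[]
t=18-19: P1@Q0 runs 1, rem=2, I/O yield, promote→Q0. Q0=[P1] Q1=[P2,P3,P4] Q2=[]
t=19-20: P1@Q0 runs 1, rem=1, I/O yield, promote→Q0. Q0=[P1] Q1=[P2,P3,P4] Q2=[]
t=20-21: P1@Q0 runs 1, rem=0, completes. Q0=[] Q1=[P2,P3,P4] Q2=[]
t=21-26: P2@Q1 runs 5, rem=0, completes. Q0=[] Q1=[P3,P4] Q2=[]
t=26-28: P3@Q1 runs 2, rem=0, completes. Q0=[] Q1=[P4] Q2=[]
t=28-33: P4@Q1 runs 5, rem=4, quantum used, demote→Q2. Q0=[] Q1=[] Q2=[P4]
t=33-37: P4@Q2 runs 4, rem=0, completes. Q0=[] Q1=[] Q2=[]

Answer: P1(0-1) P2(1-4) P3(4-7) P4(7-10) P1(10-11) P1(11-12) P1(12-13) P1(13-14) P1(14-15) P1(15-16) P1(16-17) P1(17-18) P1(18-19) P1(19-20) P1(20-21) P2(21-26) P3(26-28) P4(28-33) P4(33-37)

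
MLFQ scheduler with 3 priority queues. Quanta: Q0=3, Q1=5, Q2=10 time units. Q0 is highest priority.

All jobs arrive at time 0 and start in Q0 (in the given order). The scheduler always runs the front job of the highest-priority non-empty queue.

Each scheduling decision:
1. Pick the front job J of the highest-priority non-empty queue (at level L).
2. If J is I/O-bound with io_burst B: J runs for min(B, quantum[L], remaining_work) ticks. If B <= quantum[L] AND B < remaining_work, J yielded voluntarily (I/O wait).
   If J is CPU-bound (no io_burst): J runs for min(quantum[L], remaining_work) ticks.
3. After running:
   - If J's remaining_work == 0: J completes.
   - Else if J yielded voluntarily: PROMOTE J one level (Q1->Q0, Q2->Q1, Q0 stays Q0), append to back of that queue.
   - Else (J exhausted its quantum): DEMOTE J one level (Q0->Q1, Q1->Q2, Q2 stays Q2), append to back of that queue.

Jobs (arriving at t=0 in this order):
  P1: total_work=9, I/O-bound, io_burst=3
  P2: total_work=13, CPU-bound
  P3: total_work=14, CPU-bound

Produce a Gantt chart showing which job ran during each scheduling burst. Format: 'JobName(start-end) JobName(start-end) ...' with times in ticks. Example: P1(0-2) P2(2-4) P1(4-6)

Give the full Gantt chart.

t=0-3: P1@Q0 runs 3, rem=6, I/O yield, promote→Q0. Q0=[P2,P3,P1] Q1=[] Q2=[]
t=3-6: P2@Q0 runs 3, rem=10, quantum used, demote→Q1. Q0=[P3,P1] Q1=[P2] Q2=[]
t=6-9: P3@Q0 runs 3, rem=11, quantum used, demote→Q1. Q0=[P1] Q1=[P2,P3] Q2=[]
t=9-12: P1@Q0 runs 3, rem=3, I/O yield, promote→Q0. Q0=[P1] Q1=[P2,P3] Q2=[]
t=12-15: P1@Q0 runs 3, rem=0, completes. Q0=[] Q1=[P2,P3] Q2=[]
t=15-20: P2@Q1 runs 5, rem=5, quantum used, demote→Q2. Q0=[] Q1=[P3] Q2=[P2]
t=20-25: P3@Q1 runs 5, rem=6, quantum used, demote→Q2. Q0=[] Q1=[] Q2=[P2,P3]
t=25-30: P2@Q2 runs 5, rem=0, completes. Q0=[] Q1=[] Q2=[P3]
t=30-36: P3@Q2 runs 6, rem=0, completes. Q0=[] Q1=[] Q2=[]

Answer: P1(0-3) P2(3-6) P3(6-9) P1(9-12) P1(12-15) P2(15-20) P3(20-25) P2(25-30) P3(30-36)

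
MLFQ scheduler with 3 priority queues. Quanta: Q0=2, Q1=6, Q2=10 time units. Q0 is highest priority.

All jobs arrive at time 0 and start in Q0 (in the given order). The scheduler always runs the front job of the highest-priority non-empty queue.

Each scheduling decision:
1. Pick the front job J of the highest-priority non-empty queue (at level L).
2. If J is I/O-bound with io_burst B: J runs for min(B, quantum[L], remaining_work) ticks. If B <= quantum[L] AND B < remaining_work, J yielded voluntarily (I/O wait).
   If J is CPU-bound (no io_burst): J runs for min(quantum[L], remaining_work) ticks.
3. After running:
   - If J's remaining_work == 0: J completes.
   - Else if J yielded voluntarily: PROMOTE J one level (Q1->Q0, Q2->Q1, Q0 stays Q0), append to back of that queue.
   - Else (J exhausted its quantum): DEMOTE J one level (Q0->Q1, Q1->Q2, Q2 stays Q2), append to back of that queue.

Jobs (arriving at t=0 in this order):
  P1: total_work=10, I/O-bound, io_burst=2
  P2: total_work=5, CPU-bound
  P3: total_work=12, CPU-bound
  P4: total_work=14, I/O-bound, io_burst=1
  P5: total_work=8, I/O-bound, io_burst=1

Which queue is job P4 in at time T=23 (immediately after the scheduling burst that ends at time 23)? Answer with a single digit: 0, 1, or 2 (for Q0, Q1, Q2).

Answer: 0

Derivation:
t=0-2: P1@Q0 runs 2, rem=8, I/O yield, promote→Q0. Q0=[P2,P3,P4,P5,P1] Q1=[] Q2=[]
t=2-4: P2@Q0 runs 2, rem=3, quantum used, demote→Q1. Q0=[P3,P4,P5,P1] Q1=[P2] Q2=[]
t=4-6: P3@Q0 runs 2, rem=10, quantum used, demote→Q1. Q0=[P4,P5,P1] Q1=[P2,P3] Q2=[]
t=6-7: P4@Q0 runs 1, rem=13, I/O yield, promote→Q0. Q0=[P5,P1,P4] Q1=[P2,P3] Q2=[]
t=7-8: P5@Q0 runs 1, rem=7, I/O yield, promote→Q0. Q0=[P1,P4,P5] Q1=[P2,P3] Q2=[]
t=8-10: P1@Q0 runs 2, rem=6, I/O yield, promote→Q0. Q0=[P4,P5,P1] Q1=[P2,P3] Q2=[]
t=10-11: P4@Q0 runs 1, rem=12, I/O yield, promote→Q0. Q0=[P5,P1,P4] Q1=[P2,P3] Q2=[]
t=11-12: P5@Q0 runs 1, rem=6, I/O yield, promote→Q0. Q0=[P1,P4,P5] Q1=[P2,P3] Q2=[]
t=12-14: P1@Q0 runs 2, rem=4, I/O yield, promote→Q0. Q0=[P4,P5,P1] Q1=[P2,P3] Q2=[]
t=14-15: P4@Q0 runs 1, rem=11, I/O yield, promote→Q0. Q0=[P5,P1,P4] Q1=[P2,P3] Q2=[]
t=15-16: P5@Q0 runs 1, rem=5, I/O yield, promote→Q0. Q0=[P1,P4,P5] Q1=[P2,P3] Q2=[]
t=16-18: P1@Q0 runs 2, rem=2, I/O yield, promote→Q0. Q0=[P4,P5,P1] Q1=[P2,P3] Q2=[]
t=18-19: P4@Q0 runs 1, rem=10, I/O yield, promote→Q0. Q0=[P5,P1,P4] Q1=[P2,P3] Q2=[]
t=19-20: P5@Q0 runs 1, rem=4, I/O yield, promote→Q0. Q0=[P1,P4,P5] Q1=[P2,P3] Q2=[]
t=20-22: P1@Q0 runs 2, rem=0, completes. Q0=[P4,P5] Q1=[P2,P3] Q2=[]
t=22-23: P4@Q0 runs 1, rem=9, I/O yield, promote→Q0. Q0=[P5,P4] Q1=[P2,P3] Q2=[]
t=23-24: P5@Q0 runs 1, rem=3, I/O yield, promote→Q0. Q0=[P4,P5] Q1=[P2,P3] Q2=[]
t=24-25: P4@Q0 runs 1, rem=8, I/O yield, promote→Q0. Q0=[P5,P4] Q1=[P2,P3] Q2=[]
t=25-26: P5@Q0 runs 1, rem=2, I/O yield, promote→Q0. Q0=[P4,P5] Q1=[P2,P3] Q2=[]
t=26-27: P4@Q0 runs 1, rem=7, I/O yield, promote→Q0. Q0=[P5,P4] Q1=[P2,P3] Q2=[]
t=27-28: P5@Q0 runs 1, rem=1, I/O yield, promote→Q0. Q0=[P4,P5] Q1=[P2,P3] Q2=[]
t=28-29: P4@Q0 runs 1, rem=6, I/O yield, promote→Q0. Q0=[P5,P4] Q1=[P2,P3] Q2=[]
t=29-30: P5@Q0 runs 1, rem=0, completes. Q0=[P4] Q1=[P2,P3] Q2=[]
t=30-31: P4@Q0 runs 1, rem=5, I/O yield, promote→Q0. Q0=[P4] Q1=[P2,P3] Q2=[]
t=31-32: P4@Q0 runs 1, rem=4, I/O yield, promote→Q0. Q0=[P4] Q1=[P2,P3] Q2=[]
t=32-33: P4@Q0 runs 1, rem=3, I/O yield, promote→Q0. Q0=[P4] Q1=[P2,P3] Q2=[]
t=33-34: P4@Q0 runs 1, rem=2, I/O yield, promote→Q0. Q0=[P4] Q1=[P2,P3] Q2=[]
t=34-35: P4@Q0 runs 1, rem=1, I/O yield, promote→Q0. Q0=[P4] Q1=[P2,P3] Q2=[]
t=35-36: P4@Q0 runs 1, rem=0, completes. Q0=[] Q1=[P2,P3] Q2=[]
t=36-39: P2@Q1 runs 3, rem=0, completes. Q0=[] Q1=[P3] Q2=[]
t=39-45: P3@Q1 runs 6, rem=4, quantum used, demote→Q2. Q0=[] Q1=[] Q2=[P3]
t=45-49: P3@Q2 runs 4, rem=0, completes. Q0=[] Q1=[] Q2=[]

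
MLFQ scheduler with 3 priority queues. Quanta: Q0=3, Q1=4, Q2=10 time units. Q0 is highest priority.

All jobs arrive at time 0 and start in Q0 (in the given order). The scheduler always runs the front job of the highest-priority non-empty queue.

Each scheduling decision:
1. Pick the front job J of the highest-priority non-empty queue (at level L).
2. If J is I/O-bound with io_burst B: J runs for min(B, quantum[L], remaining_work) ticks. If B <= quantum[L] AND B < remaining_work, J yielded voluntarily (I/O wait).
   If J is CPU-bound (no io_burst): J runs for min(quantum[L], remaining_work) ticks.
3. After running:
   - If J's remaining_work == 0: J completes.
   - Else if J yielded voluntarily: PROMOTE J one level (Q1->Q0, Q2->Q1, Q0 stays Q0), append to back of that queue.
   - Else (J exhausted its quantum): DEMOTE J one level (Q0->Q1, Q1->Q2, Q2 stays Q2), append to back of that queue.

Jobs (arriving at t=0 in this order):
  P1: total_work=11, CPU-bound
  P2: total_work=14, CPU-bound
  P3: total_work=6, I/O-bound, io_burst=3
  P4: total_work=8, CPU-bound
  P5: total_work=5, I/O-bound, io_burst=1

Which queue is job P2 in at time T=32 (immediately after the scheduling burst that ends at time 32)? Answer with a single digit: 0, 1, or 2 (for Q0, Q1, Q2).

Answer: 2

Derivation:
t=0-3: P1@Q0 runs 3, rem=8, quantum used, demote→Q1. Q0=[P2,P3,P4,P5] Q1=[P1] Q2=[]
t=3-6: P2@Q0 runs 3, rem=11, quantum used, demote→Q1. Q0=[P3,P4,P5] Q1=[P1,P2] Q2=[]
t=6-9: P3@Q0 runs 3, rem=3, I/O yield, promote→Q0. Q0=[P4,P5,P3] Q1=[P1,P2] Q2=[]
t=9-12: P4@Q0 runs 3, rem=5, quantum used, demote→Q1. Q0=[P5,P3] Q1=[P1,P2,P4] Q2=[]
t=12-13: P5@Q0 runs 1, rem=4, I/O yield, promote→Q0. Q0=[P3,P5] Q1=[P1,P2,P4] Q2=[]
t=13-16: P3@Q0 runs 3, rem=0, completes. Q0=[P5] Q1=[P1,P2,P4] Q2=[]
t=16-17: P5@Q0 runs 1, rem=3, I/O yield, promote→Q0. Q0=[P5] Q1=[P1,P2,P4] Q2=[]
t=17-18: P5@Q0 runs 1, rem=2, I/O yield, promote→Q0. Q0=[P5] Q1=[P1,P2,P4] Q2=[]
t=18-19: P5@Q0 runs 1, rem=1, I/O yield, promote→Q0. Q0=[P5] Q1=[P1,P2,P4] Q2=[]
t=19-20: P5@Q0 runs 1, rem=0, completes. Q0=[] Q1=[P1,P2,P4] Q2=[]
t=20-24: P1@Q1 runs 4, rem=4, quantum used, demote→Q2. Q0=[] Q1=[P2,P4] Q2=[P1]
t=24-28: P2@Q1 runs 4, rem=7, quantum used, demote→Q2. Q0=[] Q1=[P4] Q2=[P1,P2]
t=28-32: P4@Q1 runs 4, rem=1, quantum used, demote→Q2. Q0=[] Q1=[] Q2=[P1,P2,P4]
t=32-36: P1@Q2 runs 4, rem=0, completes. Q0=[] Q1=[] Q2=[P2,P4]
t=36-43: P2@Q2 runs 7, rem=0, completes. Q0=[] Q1=[] Q2=[P4]
t=43-44: P4@Q2 runs 1, rem=0, completes. Q0=[] Q1=[] Q2=[]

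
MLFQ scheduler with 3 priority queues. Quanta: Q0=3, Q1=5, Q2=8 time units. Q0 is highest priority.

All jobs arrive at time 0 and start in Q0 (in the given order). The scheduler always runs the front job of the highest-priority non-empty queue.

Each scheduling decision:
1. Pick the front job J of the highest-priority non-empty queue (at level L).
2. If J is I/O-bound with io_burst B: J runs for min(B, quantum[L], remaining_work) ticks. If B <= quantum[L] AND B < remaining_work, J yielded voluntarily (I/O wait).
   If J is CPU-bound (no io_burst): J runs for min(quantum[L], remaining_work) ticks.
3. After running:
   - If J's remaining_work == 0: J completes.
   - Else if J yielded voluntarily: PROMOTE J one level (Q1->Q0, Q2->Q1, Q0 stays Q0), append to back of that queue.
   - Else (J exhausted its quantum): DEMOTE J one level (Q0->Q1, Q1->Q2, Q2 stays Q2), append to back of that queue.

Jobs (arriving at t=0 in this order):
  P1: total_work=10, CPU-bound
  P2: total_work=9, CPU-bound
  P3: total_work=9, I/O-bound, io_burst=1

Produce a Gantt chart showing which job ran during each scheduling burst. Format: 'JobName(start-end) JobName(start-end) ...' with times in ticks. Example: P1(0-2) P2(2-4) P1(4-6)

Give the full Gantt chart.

t=0-3: P1@Q0 runs 3, rem=7, quantum used, demote→Q1. Q0=[P2,P3] Q1=[P1] Q2=[]
t=3-6: P2@Q0 runs 3, rem=6, quantum used, demote→Q1. Q0=[P3] Q1=[P1,P2] Q2=[]
t=6-7: P3@Q0 runs 1, rem=8, I/O yield, promote→Q0. Q0=[P3] Q1=[P1,P2] Q2=[]
t=7-8: P3@Q0 runs 1, rem=7, I/O yield, promote→Q0. Q0=[P3] Q1=[P1,P2] Q2=[]
t=8-9: P3@Q0 runs 1, rem=6, I/O yield, promote→Q0. Q0=[P3] Q1=[P1,P2] Q2=[]
t=9-10: P3@Q0 runs 1, rem=5, I/O yield, promote→Q0. Q0=[P3] Q1=[P1,P2] Q2=[]
t=10-11: P3@Q0 runs 1, rem=4, I/O yield, promote→Q0. Q0=[P3] Q1=[P1,P2] Q2=[]
t=11-12: P3@Q0 runs 1, rem=3, I/O yield, promote→Q0. Q0=[P3] Q1=[P1,P2] Q2=[]
t=12-13: P3@Q0 runs 1, rem=2, I/O yield, promote→Q0. Q0=[P3] Q1=[P1,P2] Q2=[]
t=13-14: P3@Q0 runs 1, rem=1, I/O yield, promote→Q0. Q0=[P3] Q1=[P1,P2] Q2=[]
t=14-15: P3@Q0 runs 1, rem=0, completes. Q0=[] Q1=[P1,P2] Q2=[]
t=15-20: P1@Q1 runs 5, rem=2, quantum used, demote→Q2. Q0=[] Q1=[P2] Q2=[P1]
t=20-25: P2@Q1 runs 5, rem=1, quantum used, demote→Q2. Q0=[] Q1=[] Q2=[P1,P2]
t=25-27: P1@Q2 runs 2, rem=0, completes. Q0=[] Q1=[] Q2=[P2]
t=27-28: P2@Q2 runs 1, rem=0, completes. Q0=[] Q1=[] Q2=[]

Answer: P1(0-3) P2(3-6) P3(6-7) P3(7-8) P3(8-9) P3(9-10) P3(10-11) P3(11-12) P3(12-13) P3(13-14) P3(14-15) P1(15-20) P2(20-25) P1(25-27) P2(27-28)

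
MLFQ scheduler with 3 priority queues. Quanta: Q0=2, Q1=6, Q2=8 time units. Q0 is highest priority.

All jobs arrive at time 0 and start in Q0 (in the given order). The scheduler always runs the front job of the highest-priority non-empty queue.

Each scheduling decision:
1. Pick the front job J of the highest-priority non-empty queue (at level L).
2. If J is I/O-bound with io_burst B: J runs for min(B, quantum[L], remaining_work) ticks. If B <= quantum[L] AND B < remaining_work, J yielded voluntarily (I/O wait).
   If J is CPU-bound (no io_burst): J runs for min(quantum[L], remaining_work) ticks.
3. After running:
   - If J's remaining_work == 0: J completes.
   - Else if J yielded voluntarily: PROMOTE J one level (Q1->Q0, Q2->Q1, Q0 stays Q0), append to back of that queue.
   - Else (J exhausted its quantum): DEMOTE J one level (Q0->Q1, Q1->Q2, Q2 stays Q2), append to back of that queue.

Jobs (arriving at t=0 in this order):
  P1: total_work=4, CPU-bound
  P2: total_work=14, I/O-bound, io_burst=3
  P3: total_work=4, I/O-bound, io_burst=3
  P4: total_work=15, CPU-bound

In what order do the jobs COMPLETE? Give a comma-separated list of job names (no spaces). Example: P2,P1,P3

Answer: P1,P3,P2,P4

Derivation:
t=0-2: P1@Q0 runs 2, rem=2, quantum used, demote→Q1. Q0=[P2,P3,P4] Q1=[P1] Q2=[]
t=2-4: P2@Q0 runs 2, rem=12, quantum used, demote→Q1. Q0=[P3,P4] Q1=[P1,P2] Q2=[]
t=4-6: P3@Q0 runs 2, rem=2, quantum used, demote→Q1. Q0=[P4] Q1=[P1,P2,P3] Q2=[]
t=6-8: P4@Q0 runs 2, rem=13, quantum used, demote→Q1. Q0=[] Q1=[P1,P2,P3,P4] Q2=[]
t=8-10: P1@Q1 runs 2, rem=0, completes. Q0=[] Q1=[P2,P3,P4] Q2=[]
t=10-13: P2@Q1 runs 3, rem=9, I/O yield, promote→Q0. Q0=[P2] Q1=[P3,P4] Q2=[]
t=13-15: P2@Q0 runs 2, rem=7, quantum used, demote→Q1. Q0=[] Q1=[P3,P4,P2] Q2=[]
t=15-17: P3@Q1 runs 2, rem=0, completes. Q0=[] Q1=[P4,P2] Q2=[]
t=17-23: P4@Q1 runs 6, rem=7, quantum used, demote→Q2. Q0=[] Q1=[P2] Q2=[P4]
t=23-26: P2@Q1 runs 3, rem=4, I/O yield, promote→Q0. Q0=[P2] Q1=[] Q2=[P4]
t=26-28: P2@Q0 runs 2, rem=2, quantum used, demote→Q1. Q0=[] Q1=[P2] Q2=[P4]
t=28-30: P2@Q1 runs 2, rem=0, completes. Q0=[] Q1=[] Q2=[P4]
t=30-37: P4@Q2 runs 7, rem=0, completes. Q0=[] Q1=[] Q2=[]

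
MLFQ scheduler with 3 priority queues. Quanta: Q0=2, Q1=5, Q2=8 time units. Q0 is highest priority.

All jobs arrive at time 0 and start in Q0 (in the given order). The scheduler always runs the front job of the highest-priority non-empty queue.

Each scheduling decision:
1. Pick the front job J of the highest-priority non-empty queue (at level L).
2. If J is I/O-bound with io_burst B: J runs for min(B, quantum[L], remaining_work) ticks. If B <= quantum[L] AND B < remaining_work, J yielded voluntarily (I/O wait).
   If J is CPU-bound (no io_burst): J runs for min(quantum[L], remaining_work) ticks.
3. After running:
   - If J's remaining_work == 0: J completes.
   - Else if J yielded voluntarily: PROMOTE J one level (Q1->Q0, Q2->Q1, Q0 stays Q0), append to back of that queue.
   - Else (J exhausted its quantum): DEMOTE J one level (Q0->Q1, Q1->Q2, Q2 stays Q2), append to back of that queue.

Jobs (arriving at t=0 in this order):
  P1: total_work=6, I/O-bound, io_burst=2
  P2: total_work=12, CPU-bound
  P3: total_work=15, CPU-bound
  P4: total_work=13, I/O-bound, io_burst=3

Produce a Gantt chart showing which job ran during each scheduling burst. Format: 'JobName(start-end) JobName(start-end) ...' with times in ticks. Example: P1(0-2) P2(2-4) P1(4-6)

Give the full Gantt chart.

Answer: P1(0-2) P2(2-4) P3(4-6) P4(6-8) P1(8-10) P1(10-12) P2(12-17) P3(17-22) P4(22-25) P4(25-27) P4(27-30) P4(30-32) P4(32-33) P2(33-38) P3(38-46)

Derivation:
t=0-2: P1@Q0 runs 2, rem=4, I/O yield, promote→Q0. Q0=[P2,P3,P4,P1] Q1=[] Q2=[]
t=2-4: P2@Q0 runs 2, rem=10, quantum used, demote→Q1. Q0=[P3,P4,P1] Q1=[P2] Q2=[]
t=4-6: P3@Q0 runs 2, rem=13, quantum used, demote→Q1. Q0=[P4,P1] Q1=[P2,P3] Q2=[]
t=6-8: P4@Q0 runs 2, rem=11, quantum used, demote→Q1. Q0=[P1] Q1=[P2,P3,P4] Q2=[]
t=8-10: P1@Q0 runs 2, rem=2, I/O yield, promote→Q0. Q0=[P1] Q1=[P2,P3,P4] Q2=[]
t=10-12: P1@Q0 runs 2, rem=0, completes. Q0=[] Q1=[P2,P3,P4] Q2=[]
t=12-17: P2@Q1 runs 5, rem=5, quantum used, demote→Q2. Q0=[] Q1=[P3,P4] Q2=[P2]
t=17-22: P3@Q1 runs 5, rem=8, quantum used, demote→Q2. Q0=[] Q1=[P4] Q2=[P2,P3]
t=22-25: P4@Q1 runs 3, rem=8, I/O yield, promote→Q0. Q0=[P4] Q1=[] Q2=[P2,P3]
t=25-27: P4@Q0 runs 2, rem=6, quantum used, demote→Q1. Q0=[] Q1=[P4] Q2=[P2,P3]
t=27-30: P4@Q1 runs 3, rem=3, I/O yield, promote→Q0. Q0=[P4] Q1=[] Q2=[P2,P3]
t=30-32: P4@Q0 runs 2, rem=1, quantum used, demote→Q1. Q0=[] Q1=[P4] Q2=[P2,P3]
t=32-33: P4@Q1 runs 1, rem=0, completes. Q0=[] Q1=[] Q2=[P2,P3]
t=33-38: P2@Q2 runs 5, rem=0, completes. Q0=[] Q1=[] Q2=[P3]
t=38-46: P3@Q2 runs 8, rem=0, completes. Q0=[] Q1=[] Q2=[]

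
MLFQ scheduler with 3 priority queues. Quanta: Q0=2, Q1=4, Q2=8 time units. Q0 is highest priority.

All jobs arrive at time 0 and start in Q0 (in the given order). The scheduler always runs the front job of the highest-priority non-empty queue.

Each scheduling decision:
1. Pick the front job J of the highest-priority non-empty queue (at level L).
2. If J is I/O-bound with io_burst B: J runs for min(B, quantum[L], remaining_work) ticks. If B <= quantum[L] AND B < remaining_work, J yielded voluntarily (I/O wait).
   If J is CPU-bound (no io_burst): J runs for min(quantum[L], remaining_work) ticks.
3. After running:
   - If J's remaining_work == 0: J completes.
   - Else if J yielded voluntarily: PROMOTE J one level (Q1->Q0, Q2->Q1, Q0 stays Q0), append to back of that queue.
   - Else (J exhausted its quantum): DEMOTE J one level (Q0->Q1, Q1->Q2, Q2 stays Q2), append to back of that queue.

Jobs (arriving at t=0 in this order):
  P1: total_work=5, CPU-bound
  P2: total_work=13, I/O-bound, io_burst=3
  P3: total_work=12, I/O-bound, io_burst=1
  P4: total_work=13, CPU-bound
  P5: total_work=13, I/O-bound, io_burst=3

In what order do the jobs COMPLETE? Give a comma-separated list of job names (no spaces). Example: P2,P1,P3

Answer: P3,P1,P2,P5,P4

Derivation:
t=0-2: P1@Q0 runs 2, rem=3, quantum used, demote→Q1. Q0=[P2,P3,P4,P5] Q1=[P1] Q2=[]
t=2-4: P2@Q0 runs 2, rem=11, quantum used, demote→Q1. Q0=[P3,P4,P5] Q1=[P1,P2] Q2=[]
t=4-5: P3@Q0 runs 1, rem=11, I/O yield, promote→Q0. Q0=[P4,P5,P3] Q1=[P1,P2] Q2=[]
t=5-7: P4@Q0 runs 2, rem=11, quantum used, demote→Q1. Q0=[P5,P3] Q1=[P1,P2,P4] Q2=[]
t=7-9: P5@Q0 runs 2, rem=11, quantum used, demote→Q1. Q0=[P3] Q1=[P1,P2,P4,P5] Q2=[]
t=9-10: P3@Q0 runs 1, rem=10, I/O yield, promote→Q0. Q0=[P3] Q1=[P1,P2,P4,P5] Q2=[]
t=10-11: P3@Q0 runs 1, rem=9, I/O yield, promote→Q0. Q0=[P3] Q1=[P1,P2,P4,P5] Q2=[]
t=11-12: P3@Q0 runs 1, rem=8, I/O yield, promote→Q0. Q0=[P3] Q1=[P1,P2,P4,P5] Q2=[]
t=12-13: P3@Q0 runs 1, rem=7, I/O yield, promote→Q0. Q0=[P3] Q1=[P1,P2,P4,P5] Q2=[]
t=13-14: P3@Q0 runs 1, rem=6, I/O yield, promote→Q0. Q0=[P3] Q1=[P1,P2,P4,P5] Q2=[]
t=14-15: P3@Q0 runs 1, rem=5, I/O yield, promote→Q0. Q0=[P3] Q1=[P1,P2,P4,P5] Q2=[]
t=15-16: P3@Q0 runs 1, rem=4, I/O yield, promote→Q0. Q0=[P3] Q1=[P1,P2,P4,P5] Q2=[]
t=16-17: P3@Q0 runs 1, rem=3, I/O yield, promote→Q0. Q0=[P3] Q1=[P1,P2,P4,P5] Q2=[]
t=17-18: P3@Q0 runs 1, rem=2, I/O yield, promote→Q0. Q0=[P3] Q1=[P1,P2,P4,P5] Q2=[]
t=18-19: P3@Q0 runs 1, rem=1, I/O yield, promote→Q0. Q0=[P3] Q1=[P1,P2,P4,P5] Q2=[]
t=19-20: P3@Q0 runs 1, rem=0, completes. Q0=[] Q1=[P1,P2,P4,P5] Q2=[]
t=20-23: P1@Q1 runs 3, rem=0, completes. Q0=[] Q1=[P2,P4,P5] Q2=[]
t=23-26: P2@Q1 runs 3, rem=8, I/O yield, promote→Q0. Q0=[P2] Q1=[P4,P5] Q2=[]
t=26-28: P2@Q0 runs 2, rem=6, quantum used, demote→Q1. Q0=[] Q1=[P4,P5,P2] Q2=[]
t=28-32: P4@Q1 runs 4, rem=7, quantum used, demote→Q2. Q0=[] Q1=[P5,P2] Q2=[P4]
t=32-35: P5@Q1 runs 3, rem=8, I/O yield, promote→Q0. Q0=[P5] Q1=[P2] Q2=[P4]
t=35-37: P5@Q0 runs 2, rem=6, quantum used, demote→Q1. Q0=[] Q1=[P2,P5] Q2=[P4]
t=37-40: P2@Q1 runs 3, rem=3, I/O yield, promote→Q0. Q0=[P2] Q1=[P5] Q2=[P4]
t=40-42: P2@Q0 runs 2, rem=1, quantum used, demote→Q1. Q0=[] Q1=[P5,P2] Q2=[P4]
t=42-45: P5@Q1 runs 3, rem=3, I/O yield, promote→Q0. Q0=[P5] Q1=[P2] Q2=[P4]
t=45-47: P5@Q0 runs 2, rem=1, quantum used, demote→Q1. Q0=[] Q1=[P2,P5] Q2=[P4]
t=47-48: P2@Q1 runs 1, rem=0, completes. Q0=[] Q1=[P5] Q2=[P4]
t=48-49: P5@Q1 runs 1, rem=0, completes. Q0=[] Q1=[] Q2=[P4]
t=49-56: P4@Q2 runs 7, rem=0, completes. Q0=[] Q1=[] Q2=[]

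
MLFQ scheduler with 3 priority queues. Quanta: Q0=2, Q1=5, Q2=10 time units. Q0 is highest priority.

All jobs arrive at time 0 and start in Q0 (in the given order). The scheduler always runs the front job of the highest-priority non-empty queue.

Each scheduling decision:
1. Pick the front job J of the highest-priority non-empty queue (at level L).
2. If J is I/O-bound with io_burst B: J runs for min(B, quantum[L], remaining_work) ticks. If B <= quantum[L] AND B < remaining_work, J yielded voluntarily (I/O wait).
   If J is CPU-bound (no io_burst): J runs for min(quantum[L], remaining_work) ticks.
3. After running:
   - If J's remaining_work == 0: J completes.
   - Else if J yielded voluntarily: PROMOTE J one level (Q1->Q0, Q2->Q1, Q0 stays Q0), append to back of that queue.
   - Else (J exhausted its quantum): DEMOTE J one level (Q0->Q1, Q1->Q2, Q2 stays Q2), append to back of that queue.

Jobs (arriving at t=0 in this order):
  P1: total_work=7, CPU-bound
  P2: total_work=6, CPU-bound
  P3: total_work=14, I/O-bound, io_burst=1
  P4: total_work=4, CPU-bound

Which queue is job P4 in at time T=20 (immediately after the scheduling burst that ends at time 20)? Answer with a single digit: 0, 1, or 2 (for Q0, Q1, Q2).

Answer: 1

Derivation:
t=0-2: P1@Q0 runs 2, rem=5, quantum used, demote→Q1. Q0=[P2,P3,P4] Q1=[P1] Q2=[]
t=2-4: P2@Q0 runs 2, rem=4, quantum used, demote→Q1. Q0=[P3,P4] Q1=[P1,P2] Q2=[]
t=4-5: P3@Q0 runs 1, rem=13, I/O yield, promote→Q0. Q0=[P4,P3] Q1=[P1,P2] Q2=[]
t=5-7: P4@Q0 runs 2, rem=2, quantum used, demote→Q1. Q0=[P3] Q1=[P1,P2,P4] Q2=[]
t=7-8: P3@Q0 runs 1, rem=12, I/O yield, promote→Q0. Q0=[P3] Q1=[P1,P2,P4] Q2=[]
t=8-9: P3@Q0 runs 1, rem=11, I/O yield, promote→Q0. Q0=[P3] Q1=[P1,P2,P4] Q2=[]
t=9-10: P3@Q0 runs 1, rem=10, I/O yield, promote→Q0. Q0=[P3] Q1=[P1,P2,P4] Q2=[]
t=10-11: P3@Q0 runs 1, rem=9, I/O yield, promote→Q0. Q0=[P3] Q1=[P1,P2,P4] Q2=[]
t=11-12: P3@Q0 runs 1, rem=8, I/O yield, promote→Q0. Q0=[P3] Q1=[P1,P2,P4] Q2=[]
t=12-13: P3@Q0 runs 1, rem=7, I/O yield, promote→Q0. Q0=[P3] Q1=[P1,P2,P4] Q2=[]
t=13-14: P3@Q0 runs 1, rem=6, I/O yield, promote→Q0. Q0=[P3] Q1=[P1,P2,P4] Q2=[]
t=14-15: P3@Q0 runs 1, rem=5, I/O yield, promote→Q0. Q0=[P3] Q1=[P1,P2,P4] Q2=[]
t=15-16: P3@Q0 runs 1, rem=4, I/O yield, promote→Q0. Q0=[P3] Q1=[P1,P2,P4] Q2=[]
t=16-17: P3@Q0 runs 1, rem=3, I/O yield, promote→Q0. Q0=[P3] Q1=[P1,P2,P4] Q2=[]
t=17-18: P3@Q0 runs 1, rem=2, I/O yield, promote→Q0. Q0=[P3] Q1=[P1,P2,P4] Q2=[]
t=18-19: P3@Q0 runs 1, rem=1, I/O yield, promote→Q0. Q0=[P3] Q1=[P1,P2,P4] Q2=[]
t=19-20: P3@Q0 runs 1, rem=0, completes. Q0=[] Q1=[P1,P2,P4] Q2=[]
t=20-25: P1@Q1 runs 5, rem=0, completes. Q0=[] Q1=[P2,P4] Q2=[]
t=25-29: P2@Q1 runs 4, rem=0, completes. Q0=[] Q1=[P4] Q2=[]
t=29-31: P4@Q1 runs 2, rem=0, completes. Q0=[] Q1=[] Q2=[]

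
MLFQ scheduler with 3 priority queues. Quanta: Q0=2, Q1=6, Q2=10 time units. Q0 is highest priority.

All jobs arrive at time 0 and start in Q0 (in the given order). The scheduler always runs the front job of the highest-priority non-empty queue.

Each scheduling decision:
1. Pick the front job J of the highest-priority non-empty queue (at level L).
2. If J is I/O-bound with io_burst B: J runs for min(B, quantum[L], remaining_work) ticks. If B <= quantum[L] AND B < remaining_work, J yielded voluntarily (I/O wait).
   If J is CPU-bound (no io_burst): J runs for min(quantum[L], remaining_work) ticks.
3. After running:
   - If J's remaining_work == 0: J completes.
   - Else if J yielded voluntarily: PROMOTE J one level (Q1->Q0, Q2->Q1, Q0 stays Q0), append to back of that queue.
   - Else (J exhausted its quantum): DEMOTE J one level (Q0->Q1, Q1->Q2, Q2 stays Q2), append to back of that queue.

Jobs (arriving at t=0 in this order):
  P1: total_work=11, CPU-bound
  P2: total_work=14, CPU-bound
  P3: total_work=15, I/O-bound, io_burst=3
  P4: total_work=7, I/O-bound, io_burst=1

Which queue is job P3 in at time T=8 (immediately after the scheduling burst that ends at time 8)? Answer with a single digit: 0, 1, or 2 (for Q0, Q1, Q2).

t=0-2: P1@Q0 runs 2, rem=9, quantum used, demote→Q1. Q0=[P2,P3,P4] Q1=[P1] Q2=[]
t=2-4: P2@Q0 runs 2, rem=12, quantum used, demote→Q1. Q0=[P3,P4] Q1=[P1,P2] Q2=[]
t=4-6: P3@Q0 runs 2, rem=13, quantum used, demote→Q1. Q0=[P4] Q1=[P1,P2,P3] Q2=[]
t=6-7: P4@Q0 runs 1, rem=6, I/O yield, promote→Q0. Q0=[P4] Q1=[P1,P2,P3] Q2=[]
t=7-8: P4@Q0 runs 1, rem=5, I/O yield, promote→Q0. Q0=[P4] Q1=[P1,P2,P3] Q2=[]
t=8-9: P4@Q0 runs 1, rem=4, I/O yield, promote→Q0. Q0=[P4] Q1=[P1,P2,P3] Q2=[]
t=9-10: P4@Q0 runs 1, rem=3, I/O yield, promote→Q0. Q0=[P4] Q1=[P1,P2,P3] Q2=[]
t=10-11: P4@Q0 runs 1, rem=2, I/O yield, promote→Q0. Q0=[P4] Q1=[P1,P2,P3] Q2=[]
t=11-12: P4@Q0 runs 1, rem=1, I/O yield, promote→Q0. Q0=[P4] Q1=[P1,P2,P3] Q2=[]
t=12-13: P4@Q0 runs 1, rem=0, completes. Q0=[] Q1=[P1,P2,P3] Q2=[]
t=13-19: P1@Q1 runs 6, rem=3, quantum used, demote→Q2. Q0=[] Q1=[P2,P3] Q2=[P1]
t=19-25: P2@Q1 runs 6, rem=6, quantum used, demote→Q2. Q0=[] Q1=[P3] Q2=[P1,P2]
t=25-28: P3@Q1 runs 3, rem=10, I/O yield, promote→Q0. Q0=[P3] Q1=[] Q2=[P1,P2]
t=28-30: P3@Q0 runs 2, rem=8, quantum used, demote→Q1. Q0=[] Q1=[P3] Q2=[P1,P2]
t=30-33: P3@Q1 runs 3, rem=5, I/O yield, promote→Q0. Q0=[P3] Q1=[] Q2=[P1,P2]
t=33-35: P3@Q0 runs 2, rem=3, quantum used, demote→Q1. Q0=[] Q1=[P3] Q2=[P1,P2]
t=35-38: P3@Q1 runs 3, rem=0, completes. Q0=[] Q1=[] Q2=[P1,P2]
t=38-41: P1@Q2 runs 3, rem=0, completes. Q0=[] Q1=[] Q2=[P2]
t=41-47: P2@Q2 runs 6, rem=0, completes. Q0=[] Q1=[] Q2=[]

Answer: 1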